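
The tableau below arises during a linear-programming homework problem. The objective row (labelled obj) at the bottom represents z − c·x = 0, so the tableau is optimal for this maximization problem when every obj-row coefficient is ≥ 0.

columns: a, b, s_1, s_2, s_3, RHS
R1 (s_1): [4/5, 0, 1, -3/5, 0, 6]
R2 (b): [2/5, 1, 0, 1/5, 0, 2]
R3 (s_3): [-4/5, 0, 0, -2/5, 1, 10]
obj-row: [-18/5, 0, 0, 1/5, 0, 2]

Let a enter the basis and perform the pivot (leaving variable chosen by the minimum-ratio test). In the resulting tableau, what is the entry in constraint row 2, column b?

Ratio test on column a — row 1: 6/(4/5) = 15/2; row 2: 2/(2/5) = 5; row 3: entry -4/5 ≤ 0. Minimum is 5 at row 2 (b leaves); pivot element 2/5.
Divide row 2 by 2/5; eliminate column a from the other rows.
In the new row 2, the b entry is the old entry divided by the pivot: 1/(2/5) = 5/2.

5/2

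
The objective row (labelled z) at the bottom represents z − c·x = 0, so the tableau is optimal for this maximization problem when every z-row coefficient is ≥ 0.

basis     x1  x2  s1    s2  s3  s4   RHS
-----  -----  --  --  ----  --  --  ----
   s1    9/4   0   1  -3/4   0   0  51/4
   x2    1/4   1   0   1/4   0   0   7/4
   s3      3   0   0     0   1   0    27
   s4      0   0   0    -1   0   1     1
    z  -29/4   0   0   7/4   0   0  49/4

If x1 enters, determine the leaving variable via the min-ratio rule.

Column x1 entries and ratios — s1: (51/4)/(9/4) = 17/3; x2: (7/4)/(1/4) = 7; s3: 27/3 = 9; s4: 0 ≤ 0, skip.
Smallest ratio is 17/3 in the row of s1, so s1 leaves.

s1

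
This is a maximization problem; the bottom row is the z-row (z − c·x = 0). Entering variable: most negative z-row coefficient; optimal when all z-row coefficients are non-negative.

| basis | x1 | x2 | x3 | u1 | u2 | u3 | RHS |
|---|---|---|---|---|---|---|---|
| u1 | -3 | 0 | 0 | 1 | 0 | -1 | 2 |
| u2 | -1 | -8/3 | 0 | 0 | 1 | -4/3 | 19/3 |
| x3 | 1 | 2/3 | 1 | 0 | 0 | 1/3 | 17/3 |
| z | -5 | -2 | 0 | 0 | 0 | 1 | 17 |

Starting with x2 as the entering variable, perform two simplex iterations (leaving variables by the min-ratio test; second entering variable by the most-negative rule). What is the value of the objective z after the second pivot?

136/3

Ratio test on column x2 — row 1: entry 0 ≤ 0; row 2: entry -8/3 ≤ 0; row 3: (17/3)/(2/3) = 17/2. Minimum is 17/2 at row 3 (x3 leaves); pivot element 2/3.
Pivot on row 3; the z-row RHS becomes 17 − (-2)·(17/2) = 34.
Next entering variable (most negative z-row entry -2): x1.
Ratio test on column x1 — row 1: entry -3 ≤ 0; row 2: 29/3 = 29/3; row 3: (17/2)/(3/2) = 17/3. Minimum is 17/3 at row 3 (x2 leaves); pivot element 3/2.
After the second pivot the z-row RHS is 34 − (-2)·(17/3) = 136/3.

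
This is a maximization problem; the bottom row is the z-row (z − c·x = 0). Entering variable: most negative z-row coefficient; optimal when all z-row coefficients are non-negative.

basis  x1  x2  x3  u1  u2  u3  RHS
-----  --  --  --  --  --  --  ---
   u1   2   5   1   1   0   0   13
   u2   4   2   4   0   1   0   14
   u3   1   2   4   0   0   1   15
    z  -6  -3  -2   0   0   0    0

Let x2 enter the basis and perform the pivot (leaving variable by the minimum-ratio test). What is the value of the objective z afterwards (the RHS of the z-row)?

39/5

Ratio test on column x2 — row 1: 13/5 = 13/5; row 2: 14/2 = 7; row 3: 15/2 = 15/2. Minimum is 13/5 at row 1 (u1 leaves); pivot element 5.
Pivot on row 1; the z-row RHS becomes 0 − (-3)·(13/5) = 39/5.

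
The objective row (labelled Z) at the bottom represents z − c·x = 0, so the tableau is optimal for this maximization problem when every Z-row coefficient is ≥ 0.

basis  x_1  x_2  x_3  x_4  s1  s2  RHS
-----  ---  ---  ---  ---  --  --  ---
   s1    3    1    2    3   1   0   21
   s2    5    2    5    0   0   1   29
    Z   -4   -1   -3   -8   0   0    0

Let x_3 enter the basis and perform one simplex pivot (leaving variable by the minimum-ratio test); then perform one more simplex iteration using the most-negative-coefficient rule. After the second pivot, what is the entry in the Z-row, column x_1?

5/3

Ratio test on column x_3 — row 1: 21/2 = 21/2; row 2: 29/5 = 29/5. Minimum is 29/5 at row 2 (s2 leaves); pivot element 5.
Divide row 2 by 5; eliminate column x_3 from the other rows.
Second iteration: most negative Z-row entry is -8 in column x_4, so x_4 enters.
Ratio test on column x_4 — row 1: (47/5)/3 = 47/15; row 2: entry 0 ≤ 0. Minimum is 47/15 at row 1 (s1 leaves); pivot element 3.
Divide row 1 by 3; eliminate column x_4 from the other rows.
After both pivots, the entry at the Z-row, column x_1 is 5/3.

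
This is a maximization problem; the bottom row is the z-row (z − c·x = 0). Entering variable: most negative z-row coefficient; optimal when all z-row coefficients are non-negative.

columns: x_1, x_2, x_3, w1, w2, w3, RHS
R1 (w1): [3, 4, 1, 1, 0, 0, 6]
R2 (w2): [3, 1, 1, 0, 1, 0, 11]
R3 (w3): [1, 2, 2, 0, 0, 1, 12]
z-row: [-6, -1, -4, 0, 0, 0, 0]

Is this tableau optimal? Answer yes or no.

The z-row has a negative entry -6 in column x_1, so it is not optimal.

no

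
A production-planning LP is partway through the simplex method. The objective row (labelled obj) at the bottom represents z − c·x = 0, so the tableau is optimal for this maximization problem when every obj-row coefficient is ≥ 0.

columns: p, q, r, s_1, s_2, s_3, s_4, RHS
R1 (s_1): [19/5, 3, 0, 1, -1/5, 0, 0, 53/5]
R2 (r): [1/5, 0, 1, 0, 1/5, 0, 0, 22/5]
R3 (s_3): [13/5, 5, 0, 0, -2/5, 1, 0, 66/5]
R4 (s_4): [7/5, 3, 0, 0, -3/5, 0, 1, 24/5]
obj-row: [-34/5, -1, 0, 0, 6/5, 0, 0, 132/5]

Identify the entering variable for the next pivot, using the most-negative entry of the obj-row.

Negative obj-row entries: p: -34/5, q: -1.
The most negative is -34/5 in column p, so p enters.

p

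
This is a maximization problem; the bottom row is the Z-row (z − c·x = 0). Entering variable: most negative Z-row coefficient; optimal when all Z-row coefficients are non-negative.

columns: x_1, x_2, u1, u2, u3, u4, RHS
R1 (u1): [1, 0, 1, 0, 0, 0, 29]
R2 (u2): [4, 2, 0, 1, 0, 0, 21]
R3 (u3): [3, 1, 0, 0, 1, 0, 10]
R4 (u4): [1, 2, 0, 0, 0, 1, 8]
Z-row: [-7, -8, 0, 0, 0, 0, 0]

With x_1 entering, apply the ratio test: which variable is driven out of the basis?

u3

Column x_1 entries and ratios — u1: 29/1 = 29; u2: 21/4 = 21/4; u3: 10/3 = 10/3; u4: 8/1 = 8.
Smallest ratio is 10/3 in the row of u3, so u3 leaves.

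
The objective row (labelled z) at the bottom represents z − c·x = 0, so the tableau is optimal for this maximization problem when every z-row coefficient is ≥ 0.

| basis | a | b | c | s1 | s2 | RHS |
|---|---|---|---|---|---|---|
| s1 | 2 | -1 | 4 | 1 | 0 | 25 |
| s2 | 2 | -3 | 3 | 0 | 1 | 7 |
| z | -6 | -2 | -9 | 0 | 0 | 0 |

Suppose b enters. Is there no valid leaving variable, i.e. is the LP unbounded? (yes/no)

Every constraint-row entry in column b is ≤ 0, so increasing b is unbounded.

yes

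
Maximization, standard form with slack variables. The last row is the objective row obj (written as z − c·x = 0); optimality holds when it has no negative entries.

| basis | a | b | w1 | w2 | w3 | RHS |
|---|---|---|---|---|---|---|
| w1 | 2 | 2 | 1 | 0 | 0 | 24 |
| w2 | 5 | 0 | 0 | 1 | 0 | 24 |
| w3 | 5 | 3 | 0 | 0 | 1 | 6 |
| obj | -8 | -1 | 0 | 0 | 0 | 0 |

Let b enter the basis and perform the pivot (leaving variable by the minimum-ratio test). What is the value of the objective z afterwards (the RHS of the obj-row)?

Ratio test on column b — row 1: 24/2 = 12; row 2: entry 0 ≤ 0; row 3: 6/3 = 2. Minimum is 2 at row 3 (w3 leaves); pivot element 3.
Pivot on row 3; the obj-row RHS becomes 0 − (-1)·2 = 2.

2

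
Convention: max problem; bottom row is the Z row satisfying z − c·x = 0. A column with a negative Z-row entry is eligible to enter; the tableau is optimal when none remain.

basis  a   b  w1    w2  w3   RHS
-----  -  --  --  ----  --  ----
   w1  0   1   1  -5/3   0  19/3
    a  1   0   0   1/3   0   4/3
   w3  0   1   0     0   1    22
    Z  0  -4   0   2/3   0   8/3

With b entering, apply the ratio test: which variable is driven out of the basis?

Column b entries and ratios — w1: (19/3)/1 = 19/3; a: 0 ≤ 0, skip; w3: 22/1 = 22.
Smallest ratio is 19/3 in the row of w1, so w1 leaves.

w1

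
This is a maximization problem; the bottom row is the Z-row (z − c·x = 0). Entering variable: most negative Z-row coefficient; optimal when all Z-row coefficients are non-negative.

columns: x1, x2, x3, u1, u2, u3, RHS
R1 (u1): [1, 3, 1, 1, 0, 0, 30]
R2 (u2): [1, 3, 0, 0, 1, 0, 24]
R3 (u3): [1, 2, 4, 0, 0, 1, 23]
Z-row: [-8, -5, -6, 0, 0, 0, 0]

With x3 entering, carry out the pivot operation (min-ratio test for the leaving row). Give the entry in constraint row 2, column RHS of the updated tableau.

Ratio test on column x3 — row 1: 30/1 = 30; row 2: entry 0 ≤ 0; row 3: 23/4 = 23/4. Minimum is 23/4 at row 3 (u3 leaves); pivot element 4.
Divide row 3 by 4; eliminate column x3 from the other rows.
Row 2 update in column RHS: 24 − 0·(23/4) = 24.

24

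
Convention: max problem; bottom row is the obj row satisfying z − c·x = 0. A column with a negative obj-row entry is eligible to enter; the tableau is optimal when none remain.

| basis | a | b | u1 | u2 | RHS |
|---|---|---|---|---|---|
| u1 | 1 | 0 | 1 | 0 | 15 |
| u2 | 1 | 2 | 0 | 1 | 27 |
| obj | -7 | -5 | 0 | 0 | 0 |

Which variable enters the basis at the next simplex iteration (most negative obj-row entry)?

Negative obj-row entries: a: -7, b: -5.
The most negative is -7 in column a, so a enters.

a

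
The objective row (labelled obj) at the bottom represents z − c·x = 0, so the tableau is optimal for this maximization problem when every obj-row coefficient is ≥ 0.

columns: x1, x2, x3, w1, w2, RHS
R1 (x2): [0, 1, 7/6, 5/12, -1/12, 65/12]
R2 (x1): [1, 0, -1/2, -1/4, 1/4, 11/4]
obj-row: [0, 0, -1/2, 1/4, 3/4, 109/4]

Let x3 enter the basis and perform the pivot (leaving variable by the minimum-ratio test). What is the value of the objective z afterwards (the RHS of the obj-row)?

Ratio test on column x3 — row 1: (65/12)/(7/6) = 65/14; row 2: entry -1/2 ≤ 0. Minimum is 65/14 at row 1 (x2 leaves); pivot element 7/6.
Pivot on row 1; the obj-row RHS becomes 109/4 − (-1/2)·(65/14) = 207/7.

207/7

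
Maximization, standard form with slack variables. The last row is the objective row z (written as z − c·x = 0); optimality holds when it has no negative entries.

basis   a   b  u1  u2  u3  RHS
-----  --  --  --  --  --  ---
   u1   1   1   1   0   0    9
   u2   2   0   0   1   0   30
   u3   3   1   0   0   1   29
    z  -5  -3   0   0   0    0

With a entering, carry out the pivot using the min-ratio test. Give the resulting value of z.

45

Ratio test on column a — row 1: 9/1 = 9; row 2: 30/2 = 15; row 3: 29/3 = 29/3. Minimum is 9 at row 1 (u1 leaves); pivot element 1.
Pivot on row 1; the z-row RHS becomes 0 − (-5)·9 = 45.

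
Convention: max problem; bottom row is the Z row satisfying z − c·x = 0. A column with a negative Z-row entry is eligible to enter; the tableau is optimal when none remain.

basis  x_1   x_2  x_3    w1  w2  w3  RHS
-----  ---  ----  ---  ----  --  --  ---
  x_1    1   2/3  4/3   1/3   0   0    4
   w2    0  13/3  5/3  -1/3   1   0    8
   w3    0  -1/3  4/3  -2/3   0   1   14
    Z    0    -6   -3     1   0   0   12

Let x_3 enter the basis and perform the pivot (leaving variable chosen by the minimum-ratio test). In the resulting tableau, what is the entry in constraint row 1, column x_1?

3/4

Ratio test on column x_3 — row 1: 4/(4/3) = 3; row 2: 8/(5/3) = 24/5; row 3: 14/(4/3) = 21/2. Minimum is 3 at row 1 (x_1 leaves); pivot element 4/3.
Divide row 1 by 4/3; eliminate column x_3 from the other rows.
In the new row 1, the x_1 entry is the old entry divided by the pivot: 1/(4/3) = 3/4.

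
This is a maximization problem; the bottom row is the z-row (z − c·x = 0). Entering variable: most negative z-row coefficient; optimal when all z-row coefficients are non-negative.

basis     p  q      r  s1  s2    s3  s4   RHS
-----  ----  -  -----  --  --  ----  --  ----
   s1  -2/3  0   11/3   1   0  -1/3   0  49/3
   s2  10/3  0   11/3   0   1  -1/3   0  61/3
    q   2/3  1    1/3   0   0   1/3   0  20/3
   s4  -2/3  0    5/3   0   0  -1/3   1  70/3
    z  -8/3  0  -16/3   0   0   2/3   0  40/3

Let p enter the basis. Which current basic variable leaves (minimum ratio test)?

Column p entries and ratios — s1: -2/3 ≤ 0, skip; s2: (61/3)/(10/3) = 61/10; q: (20/3)/(2/3) = 10; s4: -2/3 ≤ 0, skip.
Smallest ratio is 61/10 in the row of s2, so s2 leaves.

s2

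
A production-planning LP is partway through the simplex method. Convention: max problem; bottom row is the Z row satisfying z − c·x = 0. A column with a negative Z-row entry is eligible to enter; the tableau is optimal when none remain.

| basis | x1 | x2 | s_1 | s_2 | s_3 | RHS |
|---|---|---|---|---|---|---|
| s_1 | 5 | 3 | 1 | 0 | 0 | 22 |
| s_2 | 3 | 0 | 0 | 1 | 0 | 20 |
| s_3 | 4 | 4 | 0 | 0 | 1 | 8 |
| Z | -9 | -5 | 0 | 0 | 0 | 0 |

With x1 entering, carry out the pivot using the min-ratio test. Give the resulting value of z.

18

Ratio test on column x1 — row 1: 22/5 = 22/5; row 2: 20/3 = 20/3; row 3: 8/4 = 2. Minimum is 2 at row 3 (s_3 leaves); pivot element 4.
Pivot on row 3; the Z-row RHS becomes 0 − (-9)·2 = 18.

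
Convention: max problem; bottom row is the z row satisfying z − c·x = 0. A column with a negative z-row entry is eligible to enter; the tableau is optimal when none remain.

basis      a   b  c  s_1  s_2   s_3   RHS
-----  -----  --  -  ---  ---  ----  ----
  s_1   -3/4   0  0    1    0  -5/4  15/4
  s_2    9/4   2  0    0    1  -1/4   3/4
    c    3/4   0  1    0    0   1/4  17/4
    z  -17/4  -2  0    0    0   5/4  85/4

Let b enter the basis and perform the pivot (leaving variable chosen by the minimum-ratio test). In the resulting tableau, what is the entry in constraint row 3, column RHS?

17/4

Ratio test on column b — row 1: entry 0 ≤ 0; row 2: (3/4)/2 = 3/8; row 3: entry 0 ≤ 0. Minimum is 3/8 at row 2 (s_2 leaves); pivot element 2.
Divide row 2 by 2; eliminate column b from the other rows.
Row 3 update in column RHS: 17/4 − 0·(3/8) = 17/4.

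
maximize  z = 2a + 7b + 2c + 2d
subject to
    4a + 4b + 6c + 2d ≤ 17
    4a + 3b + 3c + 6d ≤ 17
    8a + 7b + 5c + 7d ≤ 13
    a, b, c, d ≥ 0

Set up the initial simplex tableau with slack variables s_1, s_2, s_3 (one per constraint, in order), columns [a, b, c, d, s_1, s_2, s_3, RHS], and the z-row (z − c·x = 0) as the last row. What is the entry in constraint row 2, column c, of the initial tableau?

Constraint 2 has coefficient 3 on c.

3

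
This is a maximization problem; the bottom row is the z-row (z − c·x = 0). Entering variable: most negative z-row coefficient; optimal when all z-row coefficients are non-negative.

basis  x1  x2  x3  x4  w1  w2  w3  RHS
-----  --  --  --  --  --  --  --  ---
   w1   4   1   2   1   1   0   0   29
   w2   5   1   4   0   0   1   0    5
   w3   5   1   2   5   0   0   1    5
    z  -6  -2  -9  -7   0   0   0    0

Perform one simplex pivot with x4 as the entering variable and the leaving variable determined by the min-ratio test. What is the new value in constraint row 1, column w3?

-1/5

Ratio test on column x4 — row 1: 29/1 = 29; row 2: entry 0 ≤ 0; row 3: 5/5 = 1. Minimum is 1 at row 3 (w3 leaves); pivot element 5.
Divide row 3 by 5; eliminate column x4 from the other rows.
Row 1 update in column w3: 0 − 1·(1/5) = -1/5.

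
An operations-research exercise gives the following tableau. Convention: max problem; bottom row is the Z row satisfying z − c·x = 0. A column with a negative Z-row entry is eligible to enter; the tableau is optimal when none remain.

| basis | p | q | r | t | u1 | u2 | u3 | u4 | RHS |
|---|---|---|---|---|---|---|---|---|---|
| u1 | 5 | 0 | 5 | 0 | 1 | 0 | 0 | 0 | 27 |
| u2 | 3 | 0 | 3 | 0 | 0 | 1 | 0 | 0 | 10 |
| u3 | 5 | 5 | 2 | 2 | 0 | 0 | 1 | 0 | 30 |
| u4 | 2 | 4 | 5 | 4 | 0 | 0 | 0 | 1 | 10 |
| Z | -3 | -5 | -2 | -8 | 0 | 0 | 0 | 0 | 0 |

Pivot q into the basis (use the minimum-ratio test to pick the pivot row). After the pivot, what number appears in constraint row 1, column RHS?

27

Ratio test on column q — row 1: entry 0 ≤ 0; row 2: entry 0 ≤ 0; row 3: 30/5 = 6; row 4: 10/4 = 5/2. Minimum is 5/2 at row 4 (u4 leaves); pivot element 4.
Divide row 4 by 4; eliminate column q from the other rows.
Row 1 update in column RHS: 27 − 0·(5/2) = 27.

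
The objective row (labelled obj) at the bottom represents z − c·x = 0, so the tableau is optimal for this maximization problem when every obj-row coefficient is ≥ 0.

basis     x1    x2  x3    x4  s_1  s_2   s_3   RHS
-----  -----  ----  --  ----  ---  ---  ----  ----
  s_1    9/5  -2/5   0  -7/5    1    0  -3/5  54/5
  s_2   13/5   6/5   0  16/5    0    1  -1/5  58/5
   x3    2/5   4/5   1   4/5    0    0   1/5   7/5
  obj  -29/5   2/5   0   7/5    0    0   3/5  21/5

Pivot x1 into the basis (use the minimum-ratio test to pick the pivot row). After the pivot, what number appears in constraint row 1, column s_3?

Ratio test on column x1 — row 1: (54/5)/(9/5) = 6; row 2: (58/5)/(13/5) = 58/13; row 3: (7/5)/(2/5) = 7/2. Minimum is 7/2 at row 3 (x3 leaves); pivot element 2/5.
Divide row 3 by 2/5; eliminate column x1 from the other rows.
Row 1 update in column s_3: -3/5 − (9/5)·(1/2) = -3/2.

-3/2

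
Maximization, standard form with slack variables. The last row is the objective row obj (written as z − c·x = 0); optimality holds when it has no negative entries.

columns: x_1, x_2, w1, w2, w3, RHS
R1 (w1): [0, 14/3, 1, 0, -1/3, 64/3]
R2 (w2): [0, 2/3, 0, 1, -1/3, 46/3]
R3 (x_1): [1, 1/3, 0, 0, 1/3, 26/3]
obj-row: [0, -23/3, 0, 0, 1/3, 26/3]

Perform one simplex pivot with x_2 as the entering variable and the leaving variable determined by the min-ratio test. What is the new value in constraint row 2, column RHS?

Ratio test on column x_2 — row 1: (64/3)/(14/3) = 32/7; row 2: (46/3)/(2/3) = 23; row 3: (26/3)/(1/3) = 26. Minimum is 32/7 at row 1 (w1 leaves); pivot element 14/3.
Divide row 1 by 14/3; eliminate column x_2 from the other rows.
Row 2 update in column RHS: 46/3 − (2/3)·(32/7) = 86/7.

86/7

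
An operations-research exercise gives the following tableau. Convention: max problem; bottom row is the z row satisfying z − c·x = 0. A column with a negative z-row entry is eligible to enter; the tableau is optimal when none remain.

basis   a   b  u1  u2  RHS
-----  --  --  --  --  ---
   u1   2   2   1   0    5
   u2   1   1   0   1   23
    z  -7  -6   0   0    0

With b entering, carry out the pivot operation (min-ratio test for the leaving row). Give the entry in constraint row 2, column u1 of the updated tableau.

-1/2

Ratio test on column b — row 1: 5/2 = 5/2; row 2: 23/1 = 23. Minimum is 5/2 at row 1 (u1 leaves); pivot element 2.
Divide row 1 by 2; eliminate column b from the other rows.
Row 2 update in column u1: 0 − 1·(1/2) = -1/2.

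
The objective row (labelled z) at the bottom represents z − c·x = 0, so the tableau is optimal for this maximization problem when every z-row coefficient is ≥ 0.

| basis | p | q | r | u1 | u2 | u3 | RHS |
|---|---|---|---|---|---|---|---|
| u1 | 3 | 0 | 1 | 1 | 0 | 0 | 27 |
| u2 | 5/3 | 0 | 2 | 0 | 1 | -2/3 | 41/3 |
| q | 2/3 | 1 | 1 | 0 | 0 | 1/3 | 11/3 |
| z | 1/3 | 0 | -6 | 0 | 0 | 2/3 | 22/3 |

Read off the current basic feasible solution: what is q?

11/3

q is basic (row 3); its value is the RHS of that row, 11/3.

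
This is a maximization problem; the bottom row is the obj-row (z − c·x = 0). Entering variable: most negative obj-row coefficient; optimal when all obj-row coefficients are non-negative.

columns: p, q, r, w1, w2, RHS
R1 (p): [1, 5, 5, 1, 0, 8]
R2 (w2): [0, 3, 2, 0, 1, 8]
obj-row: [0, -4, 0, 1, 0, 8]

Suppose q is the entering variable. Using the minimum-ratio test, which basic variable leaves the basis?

Column q entries and ratios — p: 8/5 = 8/5; w2: 8/3 = 8/3.
Smallest ratio is 8/5 in the row of p, so p leaves.

p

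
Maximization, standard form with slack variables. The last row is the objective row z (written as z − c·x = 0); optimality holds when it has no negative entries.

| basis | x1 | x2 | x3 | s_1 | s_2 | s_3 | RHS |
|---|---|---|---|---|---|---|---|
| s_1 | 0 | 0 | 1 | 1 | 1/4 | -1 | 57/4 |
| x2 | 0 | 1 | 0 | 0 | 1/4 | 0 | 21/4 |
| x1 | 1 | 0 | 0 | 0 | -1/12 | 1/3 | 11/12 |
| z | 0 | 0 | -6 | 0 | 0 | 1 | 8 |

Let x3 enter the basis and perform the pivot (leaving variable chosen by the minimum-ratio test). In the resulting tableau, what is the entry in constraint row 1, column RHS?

Ratio test on column x3 — row 1: (57/4)/1 = 57/4; row 2: entry 0 ≤ 0; row 3: entry 0 ≤ 0. Minimum is 57/4 at row 1 (s_1 leaves); pivot element 1.
Divide row 1 by 1; eliminate column x3 from the other rows.
In the new row 1, the RHS entry is the old entry divided by the pivot: (57/4)/1 = 57/4.

57/4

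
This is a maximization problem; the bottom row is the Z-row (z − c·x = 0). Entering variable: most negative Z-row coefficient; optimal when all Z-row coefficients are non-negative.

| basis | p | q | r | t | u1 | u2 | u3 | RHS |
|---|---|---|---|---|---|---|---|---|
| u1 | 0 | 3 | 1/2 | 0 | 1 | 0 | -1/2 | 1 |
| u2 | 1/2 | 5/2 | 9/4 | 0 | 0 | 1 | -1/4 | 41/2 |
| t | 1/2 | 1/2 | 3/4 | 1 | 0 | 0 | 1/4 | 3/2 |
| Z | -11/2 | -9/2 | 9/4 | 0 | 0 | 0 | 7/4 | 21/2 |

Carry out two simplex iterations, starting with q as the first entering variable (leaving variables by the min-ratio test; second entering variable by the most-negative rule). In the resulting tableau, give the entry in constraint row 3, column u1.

Ratio test on column q — row 1: 1/3 = 1/3; row 2: (41/2)/(5/2) = 41/5; row 3: (3/2)/(1/2) = 3. Minimum is 1/3 at row 1 (u1 leaves); pivot element 3.
Divide row 1 by 3; eliminate column q from the other rows.
Second iteration: most negative Z-row entry is -11/2 in column p, so p enters.
Ratio test on column p — row 1: entry 0 ≤ 0; row 2: (59/3)/(1/2) = 118/3; row 3: (4/3)/(1/2) = 8/3. Minimum is 8/3 at row 3 (t leaves); pivot element 1/2.
Divide row 3 by 1/2; eliminate column p from the other rows.
After both pivots, the entry at constraint row 3, column u1 is -1/3.

-1/3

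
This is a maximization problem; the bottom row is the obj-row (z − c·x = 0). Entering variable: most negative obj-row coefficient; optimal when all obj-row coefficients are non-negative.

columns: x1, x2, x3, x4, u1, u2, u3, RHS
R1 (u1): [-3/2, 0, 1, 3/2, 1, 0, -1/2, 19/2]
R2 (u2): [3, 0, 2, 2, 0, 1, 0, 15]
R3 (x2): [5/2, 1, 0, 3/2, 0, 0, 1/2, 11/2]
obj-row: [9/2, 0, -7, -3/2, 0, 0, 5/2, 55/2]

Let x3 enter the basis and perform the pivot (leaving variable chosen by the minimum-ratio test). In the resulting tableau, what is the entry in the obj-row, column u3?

Ratio test on column x3 — row 1: (19/2)/1 = 19/2; row 2: 15/2 = 15/2; row 3: entry 0 ≤ 0. Minimum is 15/2 at row 2 (u2 leaves); pivot element 2.
Divide row 2 by 2; eliminate column x3 from the other rows.
obj-row update in column u3: 5/2 − (-7)·0 = 5/2.

5/2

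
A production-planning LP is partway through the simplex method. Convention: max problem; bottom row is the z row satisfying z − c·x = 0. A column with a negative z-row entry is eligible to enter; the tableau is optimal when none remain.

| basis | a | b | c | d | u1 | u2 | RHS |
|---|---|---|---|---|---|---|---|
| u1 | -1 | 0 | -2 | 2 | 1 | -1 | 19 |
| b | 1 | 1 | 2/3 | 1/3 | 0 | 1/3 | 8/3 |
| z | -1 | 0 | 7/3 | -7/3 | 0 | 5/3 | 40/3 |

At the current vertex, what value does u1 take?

19

u1 is basic (row 1); its value is the RHS of that row, 19.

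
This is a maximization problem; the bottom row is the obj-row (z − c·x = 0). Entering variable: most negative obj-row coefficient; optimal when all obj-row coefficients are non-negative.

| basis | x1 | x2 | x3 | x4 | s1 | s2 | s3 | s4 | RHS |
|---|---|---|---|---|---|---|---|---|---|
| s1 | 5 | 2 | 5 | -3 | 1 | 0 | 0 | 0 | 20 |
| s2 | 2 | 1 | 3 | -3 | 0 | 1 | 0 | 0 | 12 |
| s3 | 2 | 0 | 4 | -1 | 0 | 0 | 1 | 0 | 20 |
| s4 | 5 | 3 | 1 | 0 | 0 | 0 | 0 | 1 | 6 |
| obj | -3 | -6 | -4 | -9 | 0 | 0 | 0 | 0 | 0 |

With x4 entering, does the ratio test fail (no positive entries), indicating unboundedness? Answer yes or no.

Every constraint-row entry in column x4 is ≤ 0, so increasing x4 is unbounded.

yes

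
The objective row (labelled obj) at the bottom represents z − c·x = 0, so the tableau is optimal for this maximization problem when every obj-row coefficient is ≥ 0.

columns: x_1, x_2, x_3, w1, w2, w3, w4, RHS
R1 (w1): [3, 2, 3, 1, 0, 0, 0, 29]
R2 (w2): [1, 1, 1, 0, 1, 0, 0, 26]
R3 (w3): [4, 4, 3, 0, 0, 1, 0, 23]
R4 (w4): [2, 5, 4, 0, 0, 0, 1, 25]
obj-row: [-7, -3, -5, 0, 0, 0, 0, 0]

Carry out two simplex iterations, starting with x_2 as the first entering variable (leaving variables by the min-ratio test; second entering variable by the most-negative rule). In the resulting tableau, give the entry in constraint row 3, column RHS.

Ratio test on column x_2 — row 1: 29/2 = 29/2; row 2: 26/1 = 26; row 3: 23/4 = 23/4; row 4: 25/5 = 5. Minimum is 5 at row 4 (w4 leaves); pivot element 5.
Divide row 4 by 5; eliminate column x_2 from the other rows.
Second iteration: most negative obj-row entry is -29/5 in column x_1, so x_1 enters.
Ratio test on column x_1 — row 1: 19/(11/5) = 95/11; row 2: 21/(3/5) = 35; row 3: 3/(12/5) = 5/4; row 4: 5/(2/5) = 25/2. Minimum is 5/4 at row 3 (w3 leaves); pivot element 12/5.
Divide row 3 by 12/5; eliminate column x_1 from the other rows.
After both pivots, the entry at constraint row 3, column RHS is 5/4.

5/4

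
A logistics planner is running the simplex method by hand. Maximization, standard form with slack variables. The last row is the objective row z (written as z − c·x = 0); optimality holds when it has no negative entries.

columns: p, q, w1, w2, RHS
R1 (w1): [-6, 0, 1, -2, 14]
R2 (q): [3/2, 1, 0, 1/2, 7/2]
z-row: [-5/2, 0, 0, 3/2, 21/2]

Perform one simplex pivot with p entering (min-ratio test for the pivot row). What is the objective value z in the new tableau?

Ratio test on column p — row 1: entry -6 ≤ 0; row 2: (7/2)/(3/2) = 7/3. Minimum is 7/3 at row 2 (q leaves); pivot element 3/2.
Pivot on row 2; the z-row RHS becomes 21/2 − (-5/2)·(7/3) = 49/3.

49/3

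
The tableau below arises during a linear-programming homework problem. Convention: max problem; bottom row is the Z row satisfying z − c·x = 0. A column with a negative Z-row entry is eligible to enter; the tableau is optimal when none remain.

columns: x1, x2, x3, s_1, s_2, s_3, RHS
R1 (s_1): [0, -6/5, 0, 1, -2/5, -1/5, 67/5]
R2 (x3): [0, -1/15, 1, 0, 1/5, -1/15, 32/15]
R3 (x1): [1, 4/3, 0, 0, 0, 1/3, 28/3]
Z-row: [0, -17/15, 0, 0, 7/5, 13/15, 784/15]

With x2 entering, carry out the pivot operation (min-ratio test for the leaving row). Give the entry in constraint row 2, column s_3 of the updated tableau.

Ratio test on column x2 — row 1: entry -6/5 ≤ 0; row 2: entry -1/15 ≤ 0; row 3: (28/3)/(4/3) = 7. Minimum is 7 at row 3 (x1 leaves); pivot element 4/3.
Divide row 3 by 4/3; eliminate column x2 from the other rows.
Row 2 update in column s_3: -1/15 − (-1/15)·(1/4) = -1/20.

-1/20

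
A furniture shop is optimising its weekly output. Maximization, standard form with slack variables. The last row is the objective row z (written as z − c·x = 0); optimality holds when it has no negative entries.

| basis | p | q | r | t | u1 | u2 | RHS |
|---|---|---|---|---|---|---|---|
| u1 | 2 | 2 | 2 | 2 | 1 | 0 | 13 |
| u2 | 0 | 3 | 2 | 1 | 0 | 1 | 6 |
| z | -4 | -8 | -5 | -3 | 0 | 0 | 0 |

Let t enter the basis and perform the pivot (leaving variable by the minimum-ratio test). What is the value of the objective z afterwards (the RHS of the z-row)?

18

Ratio test on column t — row 1: 13/2 = 13/2; row 2: 6/1 = 6. Minimum is 6 at row 2 (u2 leaves); pivot element 1.
Pivot on row 2; the z-row RHS becomes 0 − (-3)·6 = 18.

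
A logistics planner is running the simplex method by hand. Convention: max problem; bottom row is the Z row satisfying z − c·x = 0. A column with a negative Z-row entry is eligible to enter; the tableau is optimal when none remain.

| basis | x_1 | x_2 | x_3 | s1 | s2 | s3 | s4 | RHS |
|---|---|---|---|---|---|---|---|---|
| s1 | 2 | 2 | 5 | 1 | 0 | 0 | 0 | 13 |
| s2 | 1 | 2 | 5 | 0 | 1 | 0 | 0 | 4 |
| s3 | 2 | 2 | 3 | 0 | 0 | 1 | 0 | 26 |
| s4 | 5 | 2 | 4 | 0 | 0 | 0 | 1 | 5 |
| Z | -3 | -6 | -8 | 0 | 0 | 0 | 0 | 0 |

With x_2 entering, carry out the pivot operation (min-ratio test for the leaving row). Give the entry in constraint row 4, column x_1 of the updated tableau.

Ratio test on column x_2 — row 1: 13/2 = 13/2; row 2: 4/2 = 2; row 3: 26/2 = 13; row 4: 5/2 = 5/2. Minimum is 2 at row 2 (s2 leaves); pivot element 2.
Divide row 2 by 2; eliminate column x_2 from the other rows.
Row 4 update in column x_1: 5 − 2·(1/2) = 4.

4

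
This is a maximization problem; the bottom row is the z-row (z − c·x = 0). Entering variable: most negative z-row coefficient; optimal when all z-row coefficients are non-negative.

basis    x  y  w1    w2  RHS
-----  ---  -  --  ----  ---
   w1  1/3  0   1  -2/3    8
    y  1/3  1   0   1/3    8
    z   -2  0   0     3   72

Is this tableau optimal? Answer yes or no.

no

The z-row has a negative entry -2 in column x, so it is not optimal.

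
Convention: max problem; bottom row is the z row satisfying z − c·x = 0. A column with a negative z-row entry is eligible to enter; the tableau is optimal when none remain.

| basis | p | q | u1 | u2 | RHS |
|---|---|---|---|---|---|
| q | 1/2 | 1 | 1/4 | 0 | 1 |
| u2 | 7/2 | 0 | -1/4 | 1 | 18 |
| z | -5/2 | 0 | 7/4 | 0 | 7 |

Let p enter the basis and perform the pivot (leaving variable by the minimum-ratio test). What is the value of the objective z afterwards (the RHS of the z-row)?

Ratio test on column p — row 1: 1/(1/2) = 2; row 2: 18/(7/2) = 36/7. Minimum is 2 at row 1 (q leaves); pivot element 1/2.
Pivot on row 1; the z-row RHS becomes 7 − (-5/2)·2 = 12.

12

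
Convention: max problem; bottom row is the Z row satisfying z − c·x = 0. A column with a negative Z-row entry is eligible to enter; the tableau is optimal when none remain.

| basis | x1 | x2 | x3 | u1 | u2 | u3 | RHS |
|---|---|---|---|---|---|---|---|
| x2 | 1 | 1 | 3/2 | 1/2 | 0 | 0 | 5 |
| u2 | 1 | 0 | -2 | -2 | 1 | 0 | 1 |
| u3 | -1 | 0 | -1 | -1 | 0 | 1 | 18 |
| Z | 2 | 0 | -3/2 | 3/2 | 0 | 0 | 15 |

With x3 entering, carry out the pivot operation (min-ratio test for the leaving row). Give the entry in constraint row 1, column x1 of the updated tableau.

2/3

Ratio test on column x3 — row 1: 5/(3/2) = 10/3; row 2: entry -2 ≤ 0; row 3: entry -1 ≤ 0. Minimum is 10/3 at row 1 (x2 leaves); pivot element 3/2.
Divide row 1 by 3/2; eliminate column x3 from the other rows.
In the new row 1, the x1 entry is the old entry divided by the pivot: 1/(3/2) = 2/3.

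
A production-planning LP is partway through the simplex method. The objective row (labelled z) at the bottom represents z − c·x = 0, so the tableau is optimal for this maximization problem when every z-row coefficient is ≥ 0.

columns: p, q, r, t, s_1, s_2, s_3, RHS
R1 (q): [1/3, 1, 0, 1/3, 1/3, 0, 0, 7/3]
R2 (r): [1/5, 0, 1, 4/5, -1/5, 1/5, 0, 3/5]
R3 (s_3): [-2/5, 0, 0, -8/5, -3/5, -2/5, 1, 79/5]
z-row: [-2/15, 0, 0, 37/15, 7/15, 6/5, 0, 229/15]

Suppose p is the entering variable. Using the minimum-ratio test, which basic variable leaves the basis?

Column p entries and ratios — q: (7/3)/(1/3) = 7; r: (3/5)/(1/5) = 3; s_3: -2/5 ≤ 0, skip.
Smallest ratio is 3 in the row of r, so r leaves.

r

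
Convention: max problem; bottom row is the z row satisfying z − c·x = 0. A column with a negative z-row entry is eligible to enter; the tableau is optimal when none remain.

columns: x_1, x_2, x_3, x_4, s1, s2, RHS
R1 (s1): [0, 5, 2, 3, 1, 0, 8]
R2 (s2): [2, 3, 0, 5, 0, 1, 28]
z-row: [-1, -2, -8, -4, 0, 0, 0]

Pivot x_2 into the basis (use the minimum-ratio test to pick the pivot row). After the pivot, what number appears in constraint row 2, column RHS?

116/5

Ratio test on column x_2 — row 1: 8/5 = 8/5; row 2: 28/3 = 28/3. Minimum is 8/5 at row 1 (s1 leaves); pivot element 5.
Divide row 1 by 5; eliminate column x_2 from the other rows.
Row 2 update in column RHS: 28 − 3·(8/5) = 116/5.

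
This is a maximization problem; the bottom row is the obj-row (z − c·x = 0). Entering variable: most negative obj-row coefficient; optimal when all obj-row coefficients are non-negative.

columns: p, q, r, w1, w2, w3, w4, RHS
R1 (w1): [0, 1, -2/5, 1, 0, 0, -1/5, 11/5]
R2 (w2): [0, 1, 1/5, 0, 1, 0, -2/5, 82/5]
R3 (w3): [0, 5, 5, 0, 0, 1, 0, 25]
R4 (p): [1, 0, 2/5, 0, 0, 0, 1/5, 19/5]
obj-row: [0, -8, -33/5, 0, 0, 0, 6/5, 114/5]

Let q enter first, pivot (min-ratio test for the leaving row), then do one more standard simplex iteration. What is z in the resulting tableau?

Ratio test on column q — row 1: (11/5)/1 = 11/5; row 2: (82/5)/1 = 82/5; row 3: 25/5 = 5; row 4: entry 0 ≤ 0. Minimum is 11/5 at row 1 (w1 leaves); pivot element 1.
Pivot on row 1; the obj-row RHS becomes 114/5 − (-8)·(11/5) = 202/5.
Next entering variable (most negative obj-row entry -49/5): r.
Ratio test on column r — row 1: entry -2/5 ≤ 0; row 2: (71/5)/(3/5) = 71/3; row 3: 14/7 = 2; row 4: (19/5)/(2/5) = 19/2. Minimum is 2 at row 3 (w3 leaves); pivot element 7.
After the second pivot the obj-row RHS is 202/5 − (-49/5)·2 = 60.

60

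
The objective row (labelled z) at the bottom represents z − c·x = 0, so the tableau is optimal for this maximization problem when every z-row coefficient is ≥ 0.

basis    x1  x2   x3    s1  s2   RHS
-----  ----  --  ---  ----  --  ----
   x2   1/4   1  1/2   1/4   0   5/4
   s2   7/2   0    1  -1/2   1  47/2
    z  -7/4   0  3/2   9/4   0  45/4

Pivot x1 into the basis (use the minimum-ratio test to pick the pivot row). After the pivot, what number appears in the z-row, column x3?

Ratio test on column x1 — row 1: (5/4)/(1/4) = 5; row 2: (47/2)/(7/2) = 47/7. Minimum is 5 at row 1 (x2 leaves); pivot element 1/4.
Divide row 1 by 1/4; eliminate column x1 from the other rows.
z-row update in column x3: 3/2 − (-7/4)·2 = 5.

5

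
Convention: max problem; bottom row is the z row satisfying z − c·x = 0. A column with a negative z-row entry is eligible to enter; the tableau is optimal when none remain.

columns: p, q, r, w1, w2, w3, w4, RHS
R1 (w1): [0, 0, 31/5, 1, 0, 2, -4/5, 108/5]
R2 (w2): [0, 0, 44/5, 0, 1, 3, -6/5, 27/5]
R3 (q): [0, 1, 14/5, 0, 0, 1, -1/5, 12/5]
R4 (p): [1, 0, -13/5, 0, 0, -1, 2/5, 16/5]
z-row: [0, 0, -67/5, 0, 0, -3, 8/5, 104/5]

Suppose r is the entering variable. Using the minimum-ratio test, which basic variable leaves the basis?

Column r entries and ratios — w1: (108/5)/(31/5) = 108/31; w2: (27/5)/(44/5) = 27/44; q: (12/5)/(14/5) = 6/7; p: -13/5 ≤ 0, skip.
Smallest ratio is 27/44 in the row of w2, so w2 leaves.

w2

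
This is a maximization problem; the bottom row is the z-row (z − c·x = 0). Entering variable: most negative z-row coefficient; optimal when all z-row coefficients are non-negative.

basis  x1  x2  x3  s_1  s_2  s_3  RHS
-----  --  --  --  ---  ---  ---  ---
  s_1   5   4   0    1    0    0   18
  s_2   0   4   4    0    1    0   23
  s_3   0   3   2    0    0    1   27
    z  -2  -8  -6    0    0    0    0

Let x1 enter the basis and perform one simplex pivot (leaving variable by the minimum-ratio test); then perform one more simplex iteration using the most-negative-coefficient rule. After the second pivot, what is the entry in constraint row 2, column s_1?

-1

Ratio test on column x1 — row 1: 18/5 = 18/5; row 2: entry 0 ≤ 0; row 3: entry 0 ≤ 0. Minimum is 18/5 at row 1 (s_1 leaves); pivot element 5.
Divide row 1 by 5; eliminate column x1 from the other rows.
Second iteration: most negative z-row entry is -32/5 in column x2, so x2 enters.
Ratio test on column x2 — row 1: (18/5)/(4/5) = 9/2; row 2: 23/4 = 23/4; row 3: 27/3 = 9. Minimum is 9/2 at row 1 (x1 leaves); pivot element 4/5.
Divide row 1 by 4/5; eliminate column x2 from the other rows.
After both pivots, the entry at constraint row 2, column s_1 is -1.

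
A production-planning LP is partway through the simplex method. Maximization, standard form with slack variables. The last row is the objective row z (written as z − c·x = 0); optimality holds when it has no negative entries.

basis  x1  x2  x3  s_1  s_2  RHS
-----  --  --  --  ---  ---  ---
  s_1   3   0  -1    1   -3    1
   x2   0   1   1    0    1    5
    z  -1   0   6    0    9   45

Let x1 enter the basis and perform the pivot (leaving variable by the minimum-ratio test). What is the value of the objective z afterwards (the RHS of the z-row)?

Ratio test on column x1 — row 1: 1/3 = 1/3; row 2: entry 0 ≤ 0. Minimum is 1/3 at row 1 (s_1 leaves); pivot element 3.
Pivot on row 1; the z-row RHS becomes 45 − (-1)·(1/3) = 136/3.

136/3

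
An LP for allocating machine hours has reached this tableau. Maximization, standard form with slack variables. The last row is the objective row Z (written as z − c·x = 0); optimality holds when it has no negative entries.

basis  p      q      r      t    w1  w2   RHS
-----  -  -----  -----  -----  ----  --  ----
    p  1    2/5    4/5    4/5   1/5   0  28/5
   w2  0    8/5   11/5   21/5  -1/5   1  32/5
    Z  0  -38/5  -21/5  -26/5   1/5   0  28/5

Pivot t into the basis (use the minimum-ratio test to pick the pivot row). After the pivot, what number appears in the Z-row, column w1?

-1/21

Ratio test on column t — row 1: (28/5)/(4/5) = 7; row 2: (32/5)/(21/5) = 32/21. Minimum is 32/21 at row 2 (w2 leaves); pivot element 21/5.
Divide row 2 by 21/5; eliminate column t from the other rows.
Z-row update in column w1: 1/5 − (-26/5)·(-1/21) = -1/21.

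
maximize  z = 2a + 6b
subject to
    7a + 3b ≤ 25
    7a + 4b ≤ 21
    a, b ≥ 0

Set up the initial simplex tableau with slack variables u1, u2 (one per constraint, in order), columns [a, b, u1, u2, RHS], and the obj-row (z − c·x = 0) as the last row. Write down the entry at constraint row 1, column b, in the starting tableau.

Constraint 1 has coefficient 3 on b.

3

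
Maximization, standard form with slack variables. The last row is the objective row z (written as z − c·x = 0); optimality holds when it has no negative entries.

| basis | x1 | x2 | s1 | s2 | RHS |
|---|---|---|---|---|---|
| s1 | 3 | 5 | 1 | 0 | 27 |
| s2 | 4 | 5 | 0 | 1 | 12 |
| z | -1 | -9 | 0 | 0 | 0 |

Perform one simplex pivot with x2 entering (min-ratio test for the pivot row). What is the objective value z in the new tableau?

108/5

Ratio test on column x2 — row 1: 27/5 = 27/5; row 2: 12/5 = 12/5. Minimum is 12/5 at row 2 (s2 leaves); pivot element 5.
Pivot on row 2; the z-row RHS becomes 0 − (-9)·(12/5) = 108/5.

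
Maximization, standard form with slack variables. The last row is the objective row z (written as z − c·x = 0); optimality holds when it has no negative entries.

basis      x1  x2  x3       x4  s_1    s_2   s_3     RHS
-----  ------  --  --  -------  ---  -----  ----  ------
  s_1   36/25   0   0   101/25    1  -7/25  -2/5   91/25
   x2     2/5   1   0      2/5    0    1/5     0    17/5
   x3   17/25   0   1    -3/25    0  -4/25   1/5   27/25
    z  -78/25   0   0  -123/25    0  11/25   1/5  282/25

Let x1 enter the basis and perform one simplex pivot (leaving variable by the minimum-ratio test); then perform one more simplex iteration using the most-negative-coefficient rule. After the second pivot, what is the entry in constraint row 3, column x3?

101/73

Ratio test on column x1 — row 1: (91/25)/(36/25) = 91/36; row 2: (17/5)/(2/5) = 17/2; row 3: (27/25)/(17/25) = 27/17. Minimum is 27/17 at row 3 (x3 leaves); pivot element 17/25.
Divide row 3 by 17/25; eliminate column x1 from the other rows.
Second iteration: most negative z-row entry is -93/17 in column x4, so x4 enters.
Ratio test on column x4 — row 1: (23/17)/(73/17) = 23/73; row 2: (47/17)/(8/17) = 47/8; row 3: entry -3/17 ≤ 0. Minimum is 23/73 at row 1 (s_1 leaves); pivot element 73/17.
Divide row 1 by 73/17; eliminate column x4 from the other rows.
After both pivots, the entry at constraint row 3, column x3 is 101/73.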